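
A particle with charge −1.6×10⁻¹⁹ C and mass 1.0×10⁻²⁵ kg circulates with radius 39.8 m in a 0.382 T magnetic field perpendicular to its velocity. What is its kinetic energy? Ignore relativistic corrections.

KE ≈ 2.96×10⁻¹¹ J

v = |q|Br/m, then KE = ½mv² = (qBr)²/(2m).
v = (1.6×10⁻¹⁹)(0.382)(39.8)/1.0×10⁻²⁵ ≈ 2.433×10⁷ m/s.
KE = ½(1.0×10⁻²⁵)(2.433×10⁷)² ≈ 2.96×10⁻¹¹ J.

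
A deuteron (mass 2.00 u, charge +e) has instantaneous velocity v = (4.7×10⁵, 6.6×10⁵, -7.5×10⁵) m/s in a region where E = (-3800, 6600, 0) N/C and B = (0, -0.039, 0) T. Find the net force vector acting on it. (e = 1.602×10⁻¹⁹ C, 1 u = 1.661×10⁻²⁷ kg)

F ≈ (-5.29×10⁻¹⁵, 1.06×10⁻¹⁵, -2.94×10⁻¹⁵) N

v×B = (-2.92×10⁴, 0, -1.83×10⁴) N/C.
E + v×B = (-3.30×10⁴, 6600, -1.83×10⁴) N/C.
F = q(E + v×B) = (1.602×10⁻¹⁹ C)·(-3.30×10⁴, 6600, -1.83×10⁴) = (-5.29×10⁻¹⁵, 1.06×10⁻¹⁵, -2.94×10⁻¹⁵) N.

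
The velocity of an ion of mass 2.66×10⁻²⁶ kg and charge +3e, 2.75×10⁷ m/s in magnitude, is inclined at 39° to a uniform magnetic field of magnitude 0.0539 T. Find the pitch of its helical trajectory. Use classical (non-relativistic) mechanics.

v∥ = v cosθ = 2.75×10⁷·cos39° ≈ 2.137×10⁷ m/s.
T = 2πm/(|q|B) = 2π(2.66×10⁻²⁶)/((4.806×10⁻¹⁹)(0.0539)) ≈ 6.452×10⁻⁶ s.
pitch = v∥ T = (2.137×10⁷)(6.452×10⁻⁶) ≈ 138 m.

p ≈ 138 m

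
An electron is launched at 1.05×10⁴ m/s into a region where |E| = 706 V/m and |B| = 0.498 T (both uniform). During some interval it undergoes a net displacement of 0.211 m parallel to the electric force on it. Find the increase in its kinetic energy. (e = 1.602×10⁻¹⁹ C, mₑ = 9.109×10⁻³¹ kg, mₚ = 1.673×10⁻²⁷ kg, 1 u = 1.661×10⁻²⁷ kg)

The magnetic force is always ⟂ v and does no work; only the electric force changes KE.
ΔKE = F_E · d = |q|E d = (1.602×10⁻¹⁹)(706)(0.211) ≈ 2.39×10⁻¹⁷ J.

ΔKE ≈ 2.39×10⁻¹⁷ J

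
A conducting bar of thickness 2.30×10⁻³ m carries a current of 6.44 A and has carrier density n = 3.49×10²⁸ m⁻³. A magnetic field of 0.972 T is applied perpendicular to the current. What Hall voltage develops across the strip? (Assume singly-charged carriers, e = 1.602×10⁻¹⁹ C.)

V_H = IB/(n e t).
V_H = (6.44)(0.972)/((3.49×10²⁸)(1.602×10⁻¹⁹)(2.30×10⁻³)) ≈ 4.87×10⁻⁷ V.

V_H ≈ 4.87×10⁻⁷ V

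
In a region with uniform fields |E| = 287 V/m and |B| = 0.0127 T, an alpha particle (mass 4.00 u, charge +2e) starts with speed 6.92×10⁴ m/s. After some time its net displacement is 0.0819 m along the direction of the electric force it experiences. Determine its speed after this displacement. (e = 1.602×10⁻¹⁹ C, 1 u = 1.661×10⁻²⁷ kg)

B does no work; ΔKE = |q|E d.
½mv_f² = ½mv₀² + |q|Ed = ½(6.644×10⁻²⁷)(6.92×10⁴)² + (3.204×10⁻¹⁹)(287)(0.0819) ≈ 1.591×10⁻¹⁷ J + 7.531×10⁻¹⁸ J ≈ 2.344×10⁻¹⁷ J.
v_f = √(2·2.344×10⁻¹⁷/6.644×10⁻²⁷) ≈ 8.40×10⁴ m/s.

v_f ≈ 8.40×10⁴ m/s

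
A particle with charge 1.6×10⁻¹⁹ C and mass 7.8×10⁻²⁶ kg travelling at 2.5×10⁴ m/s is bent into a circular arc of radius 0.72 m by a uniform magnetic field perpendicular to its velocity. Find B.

B ≈ 0.017 T

From |q|vB = mv²/r, B = mv/(|q|r).
B = (7.8×10⁻²⁶)(2.5×10⁴)/((1.6×10⁻¹⁹)(0.72)) ≈ 0.017 T.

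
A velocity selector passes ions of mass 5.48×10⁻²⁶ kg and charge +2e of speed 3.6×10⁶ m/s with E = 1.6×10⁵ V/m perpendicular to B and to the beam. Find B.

B = 0.044 T

Balance of forces in the selector: qE = qvB ⇒ B = E/v.
B = 1.6×10⁵/3.6×10⁶ = 0.044 T.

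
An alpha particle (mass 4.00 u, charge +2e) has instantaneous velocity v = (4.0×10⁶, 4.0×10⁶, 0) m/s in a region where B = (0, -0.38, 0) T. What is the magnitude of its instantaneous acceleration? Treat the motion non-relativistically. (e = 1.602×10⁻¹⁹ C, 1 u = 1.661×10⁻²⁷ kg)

|a| ≈ 7.33×10¹³ m/s²

v×B = (0, 0, -1.52×10⁶) N/C.
F = q v×B = (3.204×10⁻¹⁹ C)·(0, 0, -1.52×10⁶) = (0, 0, -4.87×10⁻¹³) N.
|a| = |F|/m = 4.870×10⁻¹³/6.644×10⁻²⁷ ≈ 7.33×10¹³ m/s².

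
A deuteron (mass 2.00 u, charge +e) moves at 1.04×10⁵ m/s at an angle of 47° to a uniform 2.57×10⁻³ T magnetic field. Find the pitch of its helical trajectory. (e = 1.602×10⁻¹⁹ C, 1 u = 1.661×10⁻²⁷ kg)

p ≈ 3.60 m

v∥ = v cosθ = 1.04×10⁵·cos47° ≈ 7.093×10⁴ m/s.
T = 2πm/(|q|B) = 2π(3.322×10⁻²⁷)/((1.602×10⁻¹⁹)(2.57×10⁻³)) ≈ 5.070×10⁻⁵ s.
pitch = v∥ T = (7.093×10⁴)(5.070×10⁻⁵) ≈ 3.60 m.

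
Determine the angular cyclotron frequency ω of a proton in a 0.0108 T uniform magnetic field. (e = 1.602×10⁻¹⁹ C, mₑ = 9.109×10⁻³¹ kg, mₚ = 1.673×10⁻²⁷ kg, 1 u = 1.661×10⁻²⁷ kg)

ω = |q|B/m.
ω = (1.602×10⁻¹⁹)(0.0108)/1.673×10⁻²⁷ ≈ 1.03×10⁶ rad/s.

ω ≈ 1.03×10⁶ rad/s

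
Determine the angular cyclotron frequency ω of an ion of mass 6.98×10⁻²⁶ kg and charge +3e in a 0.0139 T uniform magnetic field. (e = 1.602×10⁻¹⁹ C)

ω ≈ 9.57×10⁴ rad/s

ω = |q|B/m.
ω = (4.806×10⁻¹⁹)(0.0139)/6.98×10⁻²⁶ ≈ 9.57×10⁴ rad/s.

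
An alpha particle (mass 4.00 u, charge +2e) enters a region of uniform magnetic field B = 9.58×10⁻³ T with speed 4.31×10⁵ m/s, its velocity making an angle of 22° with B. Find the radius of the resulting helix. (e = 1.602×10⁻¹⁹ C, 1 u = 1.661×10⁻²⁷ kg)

v⊥ = v sinθ = 4.31×10⁵·sin22° ≈ 1.615×10⁵ m/s.
r = m v⊥/(|q|B) = (6.644×10⁻²⁷)(1.615×10⁵)/((3.204×10⁻¹⁹)(9.58×10⁻³)) ≈ 0.349 m.

r ≈ 0.349 m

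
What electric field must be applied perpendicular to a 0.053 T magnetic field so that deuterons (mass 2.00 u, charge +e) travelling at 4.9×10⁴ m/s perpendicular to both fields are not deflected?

For straight-line motion qE = qvB, so E = vB.
E = 4.9×10⁴ × 0.053 = 2600 V/m.

E = 2600 V/m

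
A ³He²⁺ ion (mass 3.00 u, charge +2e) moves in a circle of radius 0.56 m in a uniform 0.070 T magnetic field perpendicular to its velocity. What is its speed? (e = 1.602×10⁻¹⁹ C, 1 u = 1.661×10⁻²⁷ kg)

From |q|vB = mv²/r, v = |q|Br/m.
v = (3.204×10⁻¹⁹)(0.070)(0.56)/4.983×10⁻²⁷ ≈ 2.5×10⁶ m/s.

v ≈ 2.5×10⁶ m/s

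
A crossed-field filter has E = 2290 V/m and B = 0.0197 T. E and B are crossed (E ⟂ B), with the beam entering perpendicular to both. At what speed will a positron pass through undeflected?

v = 1.16×10⁵ m/s

Straight-line motion ⇒ electric and magnetic forces cancel, so E = vB.
v = E/B = 2290/0.0197 = 1.16×10⁵ m/s.
The result is independent of the particle's charge and mass.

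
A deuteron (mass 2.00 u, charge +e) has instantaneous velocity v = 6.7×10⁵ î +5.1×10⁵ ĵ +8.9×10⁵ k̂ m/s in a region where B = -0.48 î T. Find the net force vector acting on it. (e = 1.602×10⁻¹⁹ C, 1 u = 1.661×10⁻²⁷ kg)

v×B = (0, -4.27×10⁵, 2.45×10⁵) N/C.
F = q v×B = (1.602×10⁻¹⁹ C)·(0, -4.27×10⁵, 2.45×10⁵) = (0, -6.84×10⁻¹⁴, 3.92×10⁻¹⁴) N.

F ≈ (0, -6.84×10⁻¹⁴, 3.92×10⁻¹⁴) N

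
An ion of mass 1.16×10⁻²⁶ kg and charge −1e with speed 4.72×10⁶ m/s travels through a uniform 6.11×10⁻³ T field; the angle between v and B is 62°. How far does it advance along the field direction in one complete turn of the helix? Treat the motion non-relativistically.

v∥ = v cosθ = 4.72×10⁶·cos62° ≈ 2.216×10⁶ m/s.
T = 2πm/(|q|B) = 2π(1.16×10⁻²⁶)/((1.602×10⁻¹⁹)(6.11×10⁻³)) ≈ 7.446×10⁻⁵ s.
pitch = v∥ T = (2.216×10⁶)(7.446×10⁻⁵) ≈ 165 m.

p ≈ 165 m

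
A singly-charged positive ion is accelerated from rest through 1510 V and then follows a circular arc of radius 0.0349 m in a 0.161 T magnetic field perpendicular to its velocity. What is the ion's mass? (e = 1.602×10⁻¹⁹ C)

Combine |q|V = ½mv² and r = mv/(|q|B): eliminate v to get m = qB²r²/(2V).
m = (1.602×10⁻¹⁹)(0.161)²(0.0349)²/(2·1510) ≈ 1.67×10⁻²⁷ kg.

m ≈ 1.67×10⁻²⁷ kg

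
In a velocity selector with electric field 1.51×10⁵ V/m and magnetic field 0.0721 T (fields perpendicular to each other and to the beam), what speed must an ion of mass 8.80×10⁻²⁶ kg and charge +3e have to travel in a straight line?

v = 2.09×10⁶ m/s

For undeflected motion the electric and magnetic forces balance: qE = qvB.
v = E/B = 1.51×10⁵/0.0721 = 2.09×10⁶ m/s.
The result is independent of the particle's charge and mass.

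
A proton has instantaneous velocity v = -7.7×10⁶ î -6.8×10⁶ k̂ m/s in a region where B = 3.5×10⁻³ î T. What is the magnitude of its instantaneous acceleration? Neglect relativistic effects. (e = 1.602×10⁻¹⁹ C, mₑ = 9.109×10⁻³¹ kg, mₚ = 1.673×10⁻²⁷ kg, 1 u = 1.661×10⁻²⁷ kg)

|a| ≈ 2.28×10¹² m/s²

v×B = (0, -2.38×10⁴, 0) N/C.
F = q v×B = (1.602×10⁻¹⁹ C)·(0, -2.38×10⁴, 0) = (0, -3.81×10⁻¹⁵, 0) N.
|a| = |F|/m = 3.813×10⁻¹⁵/1.673×10⁻²⁷ ≈ 2.28×10¹² m/s².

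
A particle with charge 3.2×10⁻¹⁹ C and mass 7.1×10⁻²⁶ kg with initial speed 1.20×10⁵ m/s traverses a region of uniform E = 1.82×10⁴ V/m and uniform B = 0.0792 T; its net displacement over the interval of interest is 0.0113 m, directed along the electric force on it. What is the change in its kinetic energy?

The magnetic force is always ⟂ v and does no work; only the electric force changes KE.
ΔKE = F_E · d = |q|E d = (3.2×10⁻¹⁹)(1.82×10⁴)(0.0113) ≈ 6.58×10⁻¹⁷ J.

ΔKE ≈ 6.58×10⁻¹⁷ J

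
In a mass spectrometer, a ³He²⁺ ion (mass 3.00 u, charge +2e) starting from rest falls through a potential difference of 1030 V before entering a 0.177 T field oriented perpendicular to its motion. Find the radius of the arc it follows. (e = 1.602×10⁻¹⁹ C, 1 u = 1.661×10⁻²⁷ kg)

r ≈ 0.0320 m

Acceleration: |q|V = ½mv² ⇒ v = √(2|q|V/m) = √(2·3.204×10⁻¹⁹·1030/4.983×10⁻²⁷) ≈ 3.639×10⁵ m/s.
In the field: r = mv/(|q|B) = (4.983×10⁻²⁷)(3.639×10⁵)/((3.204×10⁻¹⁹)(0.177)) ≈ 0.0320 m.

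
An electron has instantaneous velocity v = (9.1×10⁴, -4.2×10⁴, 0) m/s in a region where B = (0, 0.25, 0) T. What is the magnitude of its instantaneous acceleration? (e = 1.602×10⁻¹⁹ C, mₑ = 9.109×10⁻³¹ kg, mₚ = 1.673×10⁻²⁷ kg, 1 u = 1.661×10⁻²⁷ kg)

|a| ≈ 4.00×10¹⁵ m/s²

v×B = (0, 0, 2.28×10⁴) N/C.
F = q v×B = (−1.602×10⁻¹⁹ C)·(0, 0, 2.28×10⁴) = (0, 0, -3.64×10⁻¹⁵) N.
|a| = |F|/m = 3.645×10⁻¹⁵/9.109×10⁻³¹ ≈ 4.00×10¹⁵ m/s².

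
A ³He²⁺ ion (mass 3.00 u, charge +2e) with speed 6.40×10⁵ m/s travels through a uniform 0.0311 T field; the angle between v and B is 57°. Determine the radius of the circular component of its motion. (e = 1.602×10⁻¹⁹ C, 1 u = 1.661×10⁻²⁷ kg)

r ≈ 0.268 m

v⊥ = v sinθ = 6.40×10⁵·sin57° ≈ 5.367×10⁵ m/s.
r = m v⊥/(|q|B) = (4.983×10⁻²⁷)(5.367×10⁵)/((3.204×10⁻¹⁹)(0.0311)) ≈ 0.268 m.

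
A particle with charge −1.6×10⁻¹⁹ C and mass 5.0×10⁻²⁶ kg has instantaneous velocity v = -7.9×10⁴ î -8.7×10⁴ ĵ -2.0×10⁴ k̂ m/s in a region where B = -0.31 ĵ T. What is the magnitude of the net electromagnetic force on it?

|F| ≈ 4.04×10⁻¹⁵ N

v×B = (-6200, 0, 2.45×10⁴) N/C.
F = q v×B = (−1.6×10⁻¹⁹ C)·(-6200, 0, 2.45×10⁴) = (9.92×10⁻¹⁶, 0, -3.92×10⁻¹⁵) N.
|F| = 4.04×10⁻¹⁵ N.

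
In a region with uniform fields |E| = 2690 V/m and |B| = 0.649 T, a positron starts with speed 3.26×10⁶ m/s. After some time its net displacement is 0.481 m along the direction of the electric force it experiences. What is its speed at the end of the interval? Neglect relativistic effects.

B does no work; ΔKE = |q|E d.
½mv_f² = ½mv₀² + |q|Ed = ½(9.109×10⁻³¹)(3.26×10⁶)² + (1.602×10⁻¹⁹)(2690)(0.481) ≈ 4.840×10⁻¹⁸ J + 2.073×10⁻¹⁶ J ≈ 2.121×10⁻¹⁶ J.
v_f = √(2·2.121×10⁻¹⁶/9.109×10⁻³¹) ≈ 2.16×10⁷ m/s.

v_f ≈ 2.16×10⁷ m/s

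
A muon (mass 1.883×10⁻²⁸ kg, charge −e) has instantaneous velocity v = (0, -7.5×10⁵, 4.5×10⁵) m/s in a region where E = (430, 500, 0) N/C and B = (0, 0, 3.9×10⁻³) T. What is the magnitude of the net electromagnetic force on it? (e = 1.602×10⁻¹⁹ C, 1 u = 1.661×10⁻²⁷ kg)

v×B = (-2920, 0, 0) N/C.
E + v×B = (-2500, 500, 0) N/C.
F = q(E + v×B) = (−1.602×10⁻¹⁹ C)·(-2500, 500, 0) = (4.00×10⁻¹⁶, -8.01×10⁻¹⁷, 0) N.
|F| = 4.08×10⁻¹⁶ N.

|F| ≈ 4.08×10⁻¹⁶ N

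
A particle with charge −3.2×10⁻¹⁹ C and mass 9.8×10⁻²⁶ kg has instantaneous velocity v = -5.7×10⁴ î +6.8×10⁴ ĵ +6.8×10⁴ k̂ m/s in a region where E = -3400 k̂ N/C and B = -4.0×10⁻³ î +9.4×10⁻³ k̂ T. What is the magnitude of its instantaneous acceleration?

|a| ≈ 1.05×10¹⁰ m/s²

v×B = (639, 264, 272) N/C.
E + v×B = (639, 264, -3130) N/C.
F = q(E + v×B) = (−3.2×10⁻¹⁹ C)·(639, 264, -3130) = (-2.05×10⁻¹⁶, -8.44×10⁻¹⁷, 1.00×10⁻¹⁵) N.
|a| = |F|/m = 1.025×10⁻¹⁵/9.8×10⁻²⁶ ≈ 1.05×10¹⁰ m/s².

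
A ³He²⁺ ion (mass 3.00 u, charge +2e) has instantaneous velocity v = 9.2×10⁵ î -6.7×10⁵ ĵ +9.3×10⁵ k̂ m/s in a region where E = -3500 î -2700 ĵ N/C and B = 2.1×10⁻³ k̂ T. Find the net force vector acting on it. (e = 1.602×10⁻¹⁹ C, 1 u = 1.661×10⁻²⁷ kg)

v×B = (-1410, -1930, 0) N/C.
E + v×B = (-4910, -4630, 0) N/C.
F = q(E + v×B) = (3.204×10⁻¹⁹ C)·(-4910, -4630, 0) = (-1.57×10⁻¹⁵, -1.48×10⁻¹⁵, 0) N.

F ≈ (-1.57×10⁻¹⁵, -1.48×10⁻¹⁵, 0) N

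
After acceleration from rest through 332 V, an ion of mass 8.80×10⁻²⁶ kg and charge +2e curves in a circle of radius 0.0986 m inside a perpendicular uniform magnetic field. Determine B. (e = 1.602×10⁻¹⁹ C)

v = √(2|q|V/m) = √(2·3.204×10⁻¹⁹·332/8.80×10⁻²⁶) ≈ 4.917×10⁴ m/s.
B = mv/(|q|r) = (8.80×10⁻²⁶)(4.917×10⁴)/((3.204×10⁻¹⁹)(0.0986)) ≈ 0.137 T.

B ≈ 0.137 T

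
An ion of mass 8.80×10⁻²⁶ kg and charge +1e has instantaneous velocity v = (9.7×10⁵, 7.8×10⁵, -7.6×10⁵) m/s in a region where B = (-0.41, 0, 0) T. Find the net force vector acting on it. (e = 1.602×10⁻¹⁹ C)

F ≈ (0, 4.99×10⁻¹⁴, 5.12×10⁻¹⁴) N

v×B = (0, 3.12×10⁵, 3.20×10⁵) N/C.
F = q v×B = (1.602×10⁻¹⁹ C)·(0, 3.12×10⁵, 3.20×10⁵) = (0, 4.99×10⁻¹⁴, 5.12×10⁻¹⁴) N.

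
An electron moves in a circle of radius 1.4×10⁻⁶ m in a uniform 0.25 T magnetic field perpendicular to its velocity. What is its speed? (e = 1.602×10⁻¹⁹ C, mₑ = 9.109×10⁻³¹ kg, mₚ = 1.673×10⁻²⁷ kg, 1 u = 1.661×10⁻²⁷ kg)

v ≈ 6.2×10⁴ m/s

From |q|vB = mv²/r, v = |q|Br/m.
v = (1.602×10⁻¹⁹)(0.25)(1.4×10⁻⁶)/9.109×10⁻³¹ ≈ 6.2×10⁴ m/s.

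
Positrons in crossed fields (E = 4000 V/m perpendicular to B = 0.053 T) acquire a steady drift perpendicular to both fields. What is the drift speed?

The steady drift has the magnetic force balancing the electric force, so v_d = E/B.
v_d = 4000/0.053 = 7.5×10⁴ m/s.

v_d ≈ 7.5×10⁴ m/s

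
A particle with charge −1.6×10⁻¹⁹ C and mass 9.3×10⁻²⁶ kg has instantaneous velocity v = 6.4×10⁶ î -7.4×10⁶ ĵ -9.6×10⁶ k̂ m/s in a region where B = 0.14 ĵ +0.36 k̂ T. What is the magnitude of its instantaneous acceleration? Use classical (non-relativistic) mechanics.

|a| ≈ 4.82×10¹² m/s²

v×B = (-1.32×10⁶, -2.30×10⁶, 8.96×10⁵) N/C.
F = q v×B = (−1.6×10⁻¹⁹ C)·(-1.32×10⁶, -2.30×10⁶, 8.96×10⁵) = (2.11×10⁻¹³, 3.69×10⁻¹³, -1.43×10⁻¹³) N.
|a| = |F|/m = 4.484×10⁻¹³/9.3×10⁻²⁶ ≈ 4.82×10¹² m/s².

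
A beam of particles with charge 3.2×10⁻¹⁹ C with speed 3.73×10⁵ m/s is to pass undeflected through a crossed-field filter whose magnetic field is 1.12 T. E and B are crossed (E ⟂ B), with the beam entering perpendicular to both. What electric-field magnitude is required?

E = 4.18×10⁵ V/m

For straight-line motion qE = qvB, so E = vB.
E = 3.73×10⁵ × 1.12 = 4.18×10⁵ V/m.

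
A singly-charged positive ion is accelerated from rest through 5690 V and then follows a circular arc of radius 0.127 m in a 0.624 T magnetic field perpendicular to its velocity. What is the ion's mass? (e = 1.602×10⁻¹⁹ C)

Combine |q|V = ½mv² and r = mv/(|q|B): eliminate v to get m = qB²r²/(2V).
m = (1.602×10⁻¹⁹)(0.624)²(0.127)²/(2·5690) ≈ 8.84×10⁻²⁶ kg.

m ≈ 8.84×10⁻²⁶ kg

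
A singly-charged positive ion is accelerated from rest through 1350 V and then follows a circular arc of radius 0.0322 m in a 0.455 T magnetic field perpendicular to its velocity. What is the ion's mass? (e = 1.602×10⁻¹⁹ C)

m ≈ 1.27×10⁻²⁶ kg

Combine |q|V = ½mv² and r = mv/(|q|B): eliminate v to get m = qB²r²/(2V).
m = (1.602×10⁻¹⁹)(0.455)²(0.0322)²/(2·1350) ≈ 1.27×10⁻²⁶ kg.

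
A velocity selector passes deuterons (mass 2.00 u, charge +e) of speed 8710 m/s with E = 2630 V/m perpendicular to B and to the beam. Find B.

B = 0.302 T

Balance of forces in the selector: qE = qvB ⇒ B = E/v.
B = 2630/8710 = 0.302 T.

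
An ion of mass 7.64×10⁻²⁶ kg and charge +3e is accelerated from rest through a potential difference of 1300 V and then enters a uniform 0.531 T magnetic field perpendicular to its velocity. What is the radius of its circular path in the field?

r ≈ 0.0383 m

Acceleration: |q|V = ½mv² ⇒ v = √(2|q|V/m) = √(2·4.806×10⁻¹⁹·1300/7.64×10⁻²⁶) ≈ 1.279×10⁵ m/s.
In the field: r = mv/(|q|B) = (7.64×10⁻²⁶)(1.279×10⁵)/((4.806×10⁻¹⁹)(0.531)) ≈ 0.0383 m.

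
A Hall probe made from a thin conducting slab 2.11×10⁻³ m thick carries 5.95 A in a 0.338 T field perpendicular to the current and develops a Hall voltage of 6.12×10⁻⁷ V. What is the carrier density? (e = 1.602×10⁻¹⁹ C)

From V_H = IB/(n e t), n = IB/(V_H e t).
n = (5.95)(0.338)/((6.12×10⁻⁷)(1.602×10⁻¹⁹)(2.11×10⁻³)) ≈ 9.72×10²⁷ m⁻³.

n ≈ 9.72×10²⁷ m⁻³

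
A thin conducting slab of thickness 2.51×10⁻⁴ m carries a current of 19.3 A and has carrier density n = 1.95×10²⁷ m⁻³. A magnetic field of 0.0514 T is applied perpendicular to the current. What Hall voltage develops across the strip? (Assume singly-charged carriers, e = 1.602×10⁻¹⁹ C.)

V_H ≈ 1.27×10⁻⁵ V

V_H = IB/(n e t).
V_H = (19.3)(0.0514)/((1.95×10²⁷)(1.602×10⁻¹⁹)(2.51×10⁻⁴)) ≈ 1.27×10⁻⁵ V.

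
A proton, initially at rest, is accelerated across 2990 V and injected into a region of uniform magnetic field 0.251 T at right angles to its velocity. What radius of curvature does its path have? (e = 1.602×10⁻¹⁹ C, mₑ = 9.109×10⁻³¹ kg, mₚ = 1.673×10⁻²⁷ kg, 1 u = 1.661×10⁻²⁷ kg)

Acceleration: |q|V = ½mv² ⇒ v = √(2|q|V/m) = √(2·1.602×10⁻¹⁹·2990/1.673×10⁻²⁷) ≈ 7.567×10⁵ m/s.
In the field: r = mv/(|q|B) = (1.673×10⁻²⁷)(7.567×10⁵)/((1.602×10⁻¹⁹)(0.251)) ≈ 0.0315 m.

r ≈ 0.0315 m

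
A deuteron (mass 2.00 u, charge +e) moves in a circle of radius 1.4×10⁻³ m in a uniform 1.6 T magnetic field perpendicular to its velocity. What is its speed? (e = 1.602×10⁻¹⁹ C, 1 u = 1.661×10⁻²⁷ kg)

From |q|vB = mv²/r, v = |q|Br/m.
v = (1.602×10⁻¹⁹)(1.6)(1.4×10⁻³)/3.322×10⁻²⁷ ≈ 1.1×10⁵ m/s.

v ≈ 1.1×10⁵ m/s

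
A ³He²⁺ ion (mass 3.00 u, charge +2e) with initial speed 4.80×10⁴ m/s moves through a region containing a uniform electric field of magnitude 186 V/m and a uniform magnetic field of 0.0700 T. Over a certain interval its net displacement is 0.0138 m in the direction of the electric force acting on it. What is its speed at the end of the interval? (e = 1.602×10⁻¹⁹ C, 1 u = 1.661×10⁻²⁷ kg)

B does no work; ΔKE = |q|E d.
½mv_f² = ½mv₀² + |q|Ed = ½(4.983×10⁻²⁷)(4.80×10⁴)² + (3.204×10⁻¹⁹)(186)(0.0138) ≈ 5.740×10⁻¹⁸ J + 8.224×10⁻¹⁹ J ≈ 6.563×10⁻¹⁸ J.
v_f = √(2·6.563×10⁻¹⁸/4.983×10⁻²⁷) ≈ 5.13×10⁴ m/s.

v_f ≈ 5.13×10⁴ m/s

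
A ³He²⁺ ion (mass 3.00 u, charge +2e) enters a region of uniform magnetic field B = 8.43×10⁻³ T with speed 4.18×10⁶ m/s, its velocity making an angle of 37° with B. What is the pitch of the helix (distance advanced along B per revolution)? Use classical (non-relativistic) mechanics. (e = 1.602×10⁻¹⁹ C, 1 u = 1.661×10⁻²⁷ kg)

p ≈ 38.7 m

v∥ = v cosθ = 4.18×10⁶·cos37° ≈ 3.338×10⁶ m/s.
T = 2πm/(|q|B) = 2π(4.983×10⁻²⁷)/((3.204×10⁻¹⁹)(8.43×10⁻³)) ≈ 1.159×10⁻⁵ s.
pitch = v∥ T = (3.338×10⁶)(1.159×10⁻⁵) ≈ 38.7 m.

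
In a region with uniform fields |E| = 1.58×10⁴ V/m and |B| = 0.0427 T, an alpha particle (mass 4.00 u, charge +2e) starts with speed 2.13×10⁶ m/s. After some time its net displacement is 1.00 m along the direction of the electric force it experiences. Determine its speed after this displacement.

B does no work; ΔKE = |q|E d.
½mv_f² = ½mv₀² + |q|Ed = ½(6.644×10⁻²⁷)(2.13×10⁶)² + (3.204×10⁻¹⁹)(1.58×10⁴)(1.00) ≈ 1.507×10⁻¹⁴ J + 5.062×10⁻¹⁵ J ≈ 2.013×10⁻¹⁴ J.
v_f = √(2·2.013×10⁻¹⁴/6.644×10⁻²⁷) ≈ 2.46×10⁶ m/s.

v_f ≈ 2.46×10⁶ m/s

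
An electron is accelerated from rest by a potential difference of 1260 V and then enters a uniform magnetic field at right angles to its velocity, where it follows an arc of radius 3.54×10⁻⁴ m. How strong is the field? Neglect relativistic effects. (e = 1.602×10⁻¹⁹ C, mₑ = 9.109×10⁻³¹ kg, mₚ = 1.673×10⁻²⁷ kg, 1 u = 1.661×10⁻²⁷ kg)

B ≈ 0.338 T

v = √(2|q|V/m) = √(2·1.602×10⁻¹⁹·1260/9.109×10⁻³¹) ≈ 2.105×10⁷ m/s.
B = mv/(|q|r) = (9.109×10⁻³¹)(2.105×10⁷)/((1.602×10⁻¹⁹)(3.54×10⁻⁴)) ≈ 0.338 T.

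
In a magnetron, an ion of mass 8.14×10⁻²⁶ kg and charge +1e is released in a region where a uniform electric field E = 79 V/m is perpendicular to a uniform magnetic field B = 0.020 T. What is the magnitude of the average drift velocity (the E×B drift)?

The E×B drift speed is v_d = E/B.
v_d = 79/0.020 = 4000 m/s.

v_d ≈ 4000 m/s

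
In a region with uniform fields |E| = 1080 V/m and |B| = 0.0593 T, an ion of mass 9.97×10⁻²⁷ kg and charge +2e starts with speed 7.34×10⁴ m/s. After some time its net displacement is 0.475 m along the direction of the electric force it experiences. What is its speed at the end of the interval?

v_f ≈ 1.96×10⁵ m/s

B does no work; ΔKE = |q|E d.
½mv_f² = ½mv₀² + |q|Ed = ½(9.97×10⁻²⁷)(7.34×10⁴)² + (3.204×10⁻¹⁹)(1080)(0.475) ≈ 2.686×10⁻¹⁷ J + 1.644×10⁻¹⁶ J ≈ 1.912×10⁻¹⁶ J.
v_f = √(2·1.912×10⁻¹⁶/9.97×10⁻²⁷) ≈ 1.96×10⁵ m/s.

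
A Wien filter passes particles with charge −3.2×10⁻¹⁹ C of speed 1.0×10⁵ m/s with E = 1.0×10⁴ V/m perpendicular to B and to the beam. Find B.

Balance of forces in the selector: qE = qvB ⇒ B = E/v.
B = 1.0×10⁴/1.0×10⁵ = 0.10 T.

B = 0.10 T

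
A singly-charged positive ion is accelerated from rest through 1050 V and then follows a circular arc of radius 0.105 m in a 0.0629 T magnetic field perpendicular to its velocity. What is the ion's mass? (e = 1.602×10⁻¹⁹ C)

m ≈ 3.33×10⁻²⁷ kg

Combine |q|V = ½mv² and r = mv/(|q|B): eliminate v to get m = qB²r²/(2V).
m = (1.602×10⁻¹⁹)(0.0629)²(0.105)²/(2·1050) ≈ 3.33×10⁻²⁷ kg.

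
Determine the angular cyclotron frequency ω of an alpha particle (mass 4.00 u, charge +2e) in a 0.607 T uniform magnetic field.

ω ≈ 2.93×10⁷ rad/s

ω = |q|B/m.
ω = (3.204×10⁻¹⁹)(0.607)/6.644×10⁻²⁷ ≈ 2.93×10⁷ rad/s.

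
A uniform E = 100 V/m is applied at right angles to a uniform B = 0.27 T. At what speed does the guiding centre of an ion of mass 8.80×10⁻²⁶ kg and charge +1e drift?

v_d ≈ 370 m/s

In crossed fields the guiding centre drifts at v_d = |E×B|/B² = E/B, independent of charge and mass.
v_d = 100/0.27 = 370 m/s.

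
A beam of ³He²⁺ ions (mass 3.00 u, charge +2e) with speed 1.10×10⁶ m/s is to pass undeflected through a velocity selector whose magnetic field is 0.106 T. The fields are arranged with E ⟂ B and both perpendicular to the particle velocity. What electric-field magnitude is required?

E = 1.17×10⁵ V/m

For straight-line motion qE = qvB, so E = vB.
E = 1.10×10⁶ × 0.106 = 1.17×10⁵ V/m.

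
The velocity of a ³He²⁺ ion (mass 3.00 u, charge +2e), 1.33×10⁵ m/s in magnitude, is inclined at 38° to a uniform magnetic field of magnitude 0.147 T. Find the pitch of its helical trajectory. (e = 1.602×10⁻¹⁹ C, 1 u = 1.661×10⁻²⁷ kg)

p ≈ 0.0697 m

v∥ = v cosθ = 1.33×10⁵·cos38° ≈ 1.048×10⁵ m/s.
T = 2πm/(|q|B) = 2π(4.983×10⁻²⁷)/((3.204×10⁻¹⁹)(0.147)) ≈ 6.648×10⁻⁷ s.
pitch = v∥ T = (1.048×10⁵)(6.648×10⁻⁷) ≈ 0.0697 m.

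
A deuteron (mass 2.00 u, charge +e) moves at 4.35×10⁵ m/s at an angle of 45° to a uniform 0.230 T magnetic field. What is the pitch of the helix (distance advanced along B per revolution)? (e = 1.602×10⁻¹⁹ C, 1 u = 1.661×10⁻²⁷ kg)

p ≈ 0.174 m

v∥ = v cosθ = 4.35×10⁵·cos45° ≈ 3.076×10⁵ m/s.
T = 2πm/(|q|B) = 2π(3.322×10⁻²⁷)/((1.602×10⁻¹⁹)(0.230)) ≈ 5.665×10⁻⁷ s.
pitch = v∥ T = (3.076×10⁵)(5.665×10⁻⁷) ≈ 0.174 m.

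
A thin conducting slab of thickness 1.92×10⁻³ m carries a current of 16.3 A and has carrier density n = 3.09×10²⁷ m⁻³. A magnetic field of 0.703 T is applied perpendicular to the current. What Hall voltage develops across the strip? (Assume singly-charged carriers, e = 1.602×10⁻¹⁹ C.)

V_H = IB/(n e t).
V_H = (16.3)(0.703)/((3.09×10²⁷)(1.602×10⁻¹⁹)(1.92×10⁻³)) ≈ 1.21×10⁻⁵ V.

V_H ≈ 1.21×10⁻⁵ V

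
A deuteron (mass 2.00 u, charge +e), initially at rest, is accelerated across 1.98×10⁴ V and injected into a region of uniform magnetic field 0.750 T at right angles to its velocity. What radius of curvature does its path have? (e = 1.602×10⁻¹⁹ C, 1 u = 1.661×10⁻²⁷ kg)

r ≈ 0.0382 m

Acceleration: |q|V = ½mv² ⇒ v = √(2|q|V/m) = √(2·1.602×10⁻¹⁹·1.98×10⁴/3.322×10⁻²⁷) ≈ 1.382×10⁶ m/s.
In the field: r = mv/(|q|B) = (3.322×10⁻²⁷)(1.382×10⁶)/((1.602×10⁻¹⁹)(0.750)) ≈ 0.0382 m.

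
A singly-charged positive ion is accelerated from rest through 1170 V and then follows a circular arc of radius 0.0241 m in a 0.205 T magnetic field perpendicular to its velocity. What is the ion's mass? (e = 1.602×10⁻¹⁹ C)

m ≈ 1.67×10⁻²⁷ kg

Combine |q|V = ½mv² and r = mv/(|q|B): eliminate v to get m = qB²r²/(2V).
m = (1.602×10⁻¹⁹)(0.205)²(0.0241)²/(2·1170) ≈ 1.67×10⁻²⁷ kg.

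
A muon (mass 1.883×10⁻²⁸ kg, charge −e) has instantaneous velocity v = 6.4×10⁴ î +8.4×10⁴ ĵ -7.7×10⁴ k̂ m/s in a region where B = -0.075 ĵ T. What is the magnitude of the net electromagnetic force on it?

|F| ≈ 1.20×10⁻¹⁵ N

v×B = (-5780, 0, -4800) N/C.
F = q v×B = (−1.602×10⁻¹⁹ C)·(-5780, 0, -4800) = (9.25×10⁻¹⁶, 0, 7.69×10⁻¹⁶) N.
|F| = 1.20×10⁻¹⁵ N.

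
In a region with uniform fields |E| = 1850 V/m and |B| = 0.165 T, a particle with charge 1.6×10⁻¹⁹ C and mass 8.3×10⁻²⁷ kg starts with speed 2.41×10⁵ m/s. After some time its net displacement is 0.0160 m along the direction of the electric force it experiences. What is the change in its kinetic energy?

The magnetic force is always ⟂ v and does no work; only the electric force changes KE.
ΔKE = F_E · d = |q|E d = (1.6×10⁻¹⁹)(1850)(0.0160) ≈ 4.74×10⁻¹⁸ J.

ΔKE ≈ 4.74×10⁻¹⁸ J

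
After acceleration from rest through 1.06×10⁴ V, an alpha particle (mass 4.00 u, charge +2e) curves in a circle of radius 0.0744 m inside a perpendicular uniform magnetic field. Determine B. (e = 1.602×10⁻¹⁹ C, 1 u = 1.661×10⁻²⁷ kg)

B ≈ 0.282 T

v = √(2|q|V/m) = √(2·3.204×10⁻¹⁹·1.06×10⁴/6.644×10⁻²⁷) ≈ 1.011×10⁶ m/s.
B = mv/(|q|r) = (6.644×10⁻²⁷)(1.011×10⁶)/((3.204×10⁻¹⁹)(0.0744)) ≈ 0.282 T.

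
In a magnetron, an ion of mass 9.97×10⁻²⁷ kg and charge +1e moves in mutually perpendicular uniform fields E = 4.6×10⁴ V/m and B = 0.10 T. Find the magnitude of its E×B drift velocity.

In crossed fields the guiding centre drifts at v_d = |E×B|/B² = E/B, independent of charge and mass.
v_d = 4.6×10⁴/0.10 = 4.6×10⁵ m/s.

v_d ≈ 4.6×10⁵ m/s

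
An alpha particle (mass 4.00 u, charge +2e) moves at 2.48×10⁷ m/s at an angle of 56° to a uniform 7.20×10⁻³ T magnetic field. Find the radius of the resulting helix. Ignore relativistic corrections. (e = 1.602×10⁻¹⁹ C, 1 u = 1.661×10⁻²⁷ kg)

r ≈ 59.2 m

v⊥ = v sinθ = 2.48×10⁷·sin56° ≈ 2.056×10⁷ m/s.
r = m v⊥/(|q|B) = (6.644×10⁻²⁷)(2.056×10⁷)/((3.204×10⁻¹⁹)(7.20×10⁻³)) ≈ 59.2 m.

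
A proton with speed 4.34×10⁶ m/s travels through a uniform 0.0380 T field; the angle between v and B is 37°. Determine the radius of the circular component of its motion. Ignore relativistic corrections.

v⊥ = v sinθ = 4.34×10⁶·sin37° ≈ 2.612×10⁶ m/s.
r = m v⊥/(|q|B) = (1.673×10⁻²⁷)(2.612×10⁶)/((1.602×10⁻¹⁹)(0.0380)) ≈ 0.718 m.

r ≈ 0.718 m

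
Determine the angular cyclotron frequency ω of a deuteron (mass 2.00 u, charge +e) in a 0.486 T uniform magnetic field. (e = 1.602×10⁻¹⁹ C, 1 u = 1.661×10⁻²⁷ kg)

ω = |q|B/m.
ω = (1.602×10⁻¹⁹)(0.486)/3.322×10⁻²⁷ ≈ 2.34×10⁷ rad/s.

ω ≈ 2.34×10⁷ rad/s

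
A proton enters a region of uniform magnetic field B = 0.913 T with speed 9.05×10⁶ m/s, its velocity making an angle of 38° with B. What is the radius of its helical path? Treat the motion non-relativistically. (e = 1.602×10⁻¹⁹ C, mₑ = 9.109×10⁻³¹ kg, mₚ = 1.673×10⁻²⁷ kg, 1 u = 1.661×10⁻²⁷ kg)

v⊥ = v sinθ = 9.05×10⁶·sin38° ≈ 5.572×10⁶ m/s.
r = m v⊥/(|q|B) = (1.673×10⁻²⁷)(5.572×10⁶)/((1.602×10⁻¹⁹)(0.913)) ≈ 0.0637 m.

r ≈ 0.0637 m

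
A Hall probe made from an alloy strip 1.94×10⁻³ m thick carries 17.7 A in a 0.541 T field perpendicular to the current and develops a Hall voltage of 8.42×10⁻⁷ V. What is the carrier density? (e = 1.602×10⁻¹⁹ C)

From V_H = IB/(n e t), n = IB/(V_H e t).
n = (17.7)(0.541)/((8.42×10⁻⁷)(1.602×10⁻¹⁹)(1.94×10⁻³)) ≈ 3.66×10²⁸ m⁻³.

n ≈ 3.66×10²⁸ m⁻³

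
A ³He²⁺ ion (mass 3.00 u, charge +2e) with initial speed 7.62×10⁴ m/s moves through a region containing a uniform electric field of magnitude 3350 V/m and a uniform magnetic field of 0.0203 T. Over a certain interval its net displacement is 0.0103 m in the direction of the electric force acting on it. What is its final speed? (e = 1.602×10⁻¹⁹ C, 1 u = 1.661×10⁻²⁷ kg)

v_f ≈ 1.01×10⁵ m/s

B does no work; ΔKE = |q|E d.
½mv_f² = ½mv₀² + |q|Ed = ½(4.983×10⁻²⁷)(7.62×10⁴)² + (3.204×10⁻¹⁹)(3350)(0.0103) ≈ 1.447×10⁻¹⁷ J + 1.106×10⁻¹⁷ J ≈ 2.552×10⁻¹⁷ J.
v_f = √(2·2.552×10⁻¹⁷/4.983×10⁻²⁷) ≈ 1.01×10⁵ m/s.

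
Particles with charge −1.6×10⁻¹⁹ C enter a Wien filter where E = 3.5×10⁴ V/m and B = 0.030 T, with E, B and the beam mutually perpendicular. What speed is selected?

For undeflected motion the electric and magnetic forces balance: qE = qvB.
v = E/B = 3.5×10⁴/0.030 = 1.2×10⁶ m/s.
The result is independent of the particle's charge and mass.

v = 1.2×10⁶ m/s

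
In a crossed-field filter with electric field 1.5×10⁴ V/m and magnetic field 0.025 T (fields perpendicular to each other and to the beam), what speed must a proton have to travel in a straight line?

v = 6.0×10⁵ m/s

Zero net Lorentz force requires |qE| = |q v×B|, i.e. E = vB.
v = E/B = 1.5×10⁴/0.025 = 6.0×10⁵ m/s.
The result is independent of the particle's charge and mass.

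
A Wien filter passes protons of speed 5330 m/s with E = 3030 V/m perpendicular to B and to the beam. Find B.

Balance of forces in the selector: qE = qvB ⇒ B = E/v.
B = 3030/5330 = 0.568 T.

B = 0.568 T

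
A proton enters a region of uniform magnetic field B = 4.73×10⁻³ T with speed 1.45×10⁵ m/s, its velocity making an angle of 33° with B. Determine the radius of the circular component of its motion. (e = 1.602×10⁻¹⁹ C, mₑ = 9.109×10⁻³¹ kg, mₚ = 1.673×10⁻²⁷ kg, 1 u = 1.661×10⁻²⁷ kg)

r ≈ 0.174 m

v⊥ = v sinθ = 1.45×10⁵·sin33° ≈ 7.897×10⁴ m/s.
r = m v⊥/(|q|B) = (1.673×10⁻²⁷)(7.897×10⁴)/((1.602×10⁻¹⁹)(4.73×10⁻³)) ≈ 0.174 m.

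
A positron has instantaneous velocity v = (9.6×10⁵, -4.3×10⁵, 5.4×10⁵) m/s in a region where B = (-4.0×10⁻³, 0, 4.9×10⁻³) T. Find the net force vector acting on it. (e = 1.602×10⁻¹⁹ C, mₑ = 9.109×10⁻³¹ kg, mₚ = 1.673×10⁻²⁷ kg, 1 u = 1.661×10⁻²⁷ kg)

v×B = (-2110, -6860, -1720) N/C.
F = q v×B = (1.602×10⁻¹⁹ C)·(-2110, -6860, -1720) = (-3.38×10⁻¹⁶, -1.10×10⁻¹⁵, -2.76×10⁻¹⁶) N.

F ≈ (-3.38×10⁻¹⁶, -1.10×10⁻¹⁵, -2.76×10⁻¹⁶) N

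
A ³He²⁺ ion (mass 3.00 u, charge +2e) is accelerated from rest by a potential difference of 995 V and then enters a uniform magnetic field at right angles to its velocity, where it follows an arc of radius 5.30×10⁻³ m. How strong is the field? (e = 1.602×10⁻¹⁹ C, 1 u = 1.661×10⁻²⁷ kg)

v = √(2|q|V/m) = √(2·3.204×10⁻¹⁹·995/4.983×10⁻²⁷) ≈ 3.577×10⁵ m/s.
B = mv/(|q|r) = (4.983×10⁻²⁷)(3.577×10⁵)/((3.204×10⁻¹⁹)(5.30×10⁻³)) ≈ 1.05 T.

B ≈ 1.05 T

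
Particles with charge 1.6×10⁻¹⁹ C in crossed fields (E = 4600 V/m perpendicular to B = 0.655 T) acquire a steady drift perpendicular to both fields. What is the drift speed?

The E×B drift speed is v_d = E/B.
v_d = 4600/0.655 = 7020 m/s.

v_d ≈ 7020 m/s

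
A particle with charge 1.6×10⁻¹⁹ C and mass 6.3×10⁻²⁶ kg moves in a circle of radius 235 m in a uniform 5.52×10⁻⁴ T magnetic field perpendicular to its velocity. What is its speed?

From |q|vB = mv²/r, v = |q|Br/m.
v = (1.6×10⁻¹⁹)(5.52×10⁻⁴)(235)/6.3×10⁻²⁶ ≈ 3.29×10⁵ m/s.

v ≈ 3.29×10⁵ m/s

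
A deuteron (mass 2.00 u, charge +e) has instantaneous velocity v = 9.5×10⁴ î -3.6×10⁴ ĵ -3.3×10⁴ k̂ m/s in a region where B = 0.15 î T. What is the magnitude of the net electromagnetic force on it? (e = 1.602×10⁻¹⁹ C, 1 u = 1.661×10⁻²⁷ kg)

v×B = (0, -4950, 5400) N/C.
F = q v×B = (1.602×10⁻¹⁹ C)·(0, -4950, 5400) = (0, -7.93×10⁻¹⁶, 8.65×10⁻¹⁶) N.
|F| = 1.17×10⁻¹⁵ N.

|F| ≈ 1.17×10⁻¹⁵ N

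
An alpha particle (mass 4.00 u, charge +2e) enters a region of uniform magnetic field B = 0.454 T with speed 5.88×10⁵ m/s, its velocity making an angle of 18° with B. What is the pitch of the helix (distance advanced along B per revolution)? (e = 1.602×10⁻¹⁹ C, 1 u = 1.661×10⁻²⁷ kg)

p ≈ 0.160 m

v∥ = v cosθ = 5.88×10⁵·cos18° ≈ 5.592×10⁵ m/s.
T = 2πm/(|q|B) = 2π(6.644×10⁻²⁷)/((3.204×10⁻¹⁹)(0.454)) ≈ 2.870×10⁻⁷ s.
pitch = v∥ T = (5.592×10⁵)(2.870×10⁻⁷) ≈ 0.160 m.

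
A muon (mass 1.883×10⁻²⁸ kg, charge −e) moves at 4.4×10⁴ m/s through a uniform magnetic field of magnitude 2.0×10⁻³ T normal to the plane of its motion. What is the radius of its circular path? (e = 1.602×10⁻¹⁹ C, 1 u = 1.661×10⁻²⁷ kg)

r ≈ 0.026 m

The magnetic force provides the centripetal force: |q|vB = mv²/r.
r = mv/(|q|B) = (1.883×10⁻²⁸)(4.4×10⁴)/((1.602×10⁻¹⁹)(2.0×10⁻³)) ≈ 0.026 m.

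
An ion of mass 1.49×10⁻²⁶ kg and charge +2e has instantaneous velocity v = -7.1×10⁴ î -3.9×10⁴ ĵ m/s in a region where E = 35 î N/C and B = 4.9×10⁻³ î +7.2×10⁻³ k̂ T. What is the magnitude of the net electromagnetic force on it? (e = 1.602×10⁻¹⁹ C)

|F| ≈ 1.92×10⁻¹⁶ N

v×B = (-281, 511, 191) N/C.
E + v×B = (-246, 511, 191) N/C.
F = q(E + v×B) = (3.204×10⁻¹⁹ C)·(-246, 511, 191) = (-7.88×10⁻¹⁷, 1.64×10⁻¹⁶, 6.12×10⁻¹⁷) N.
|F| = 1.92×10⁻¹⁶ N.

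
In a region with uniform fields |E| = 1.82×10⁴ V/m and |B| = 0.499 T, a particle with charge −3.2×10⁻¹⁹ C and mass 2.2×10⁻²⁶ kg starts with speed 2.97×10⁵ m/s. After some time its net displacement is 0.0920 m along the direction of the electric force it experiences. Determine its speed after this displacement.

v_f ≈ 3.70×10⁵ m/s

B does no work; ΔKE = |q|E d.
½mv_f² = ½mv₀² + |q|Ed = ½(2.2×10⁻²⁶)(2.97×10⁵)² + (3.2×10⁻¹⁹)(1.82×10⁴)(0.0920) ≈ 9.703×10⁻¹⁶ J + 5.358×10⁻¹⁶ J ≈ 1.506×10⁻¹⁵ J.
v_f = √(2·1.506×10⁻¹⁵/2.2×10⁻²⁶) ≈ 3.70×10⁵ m/s.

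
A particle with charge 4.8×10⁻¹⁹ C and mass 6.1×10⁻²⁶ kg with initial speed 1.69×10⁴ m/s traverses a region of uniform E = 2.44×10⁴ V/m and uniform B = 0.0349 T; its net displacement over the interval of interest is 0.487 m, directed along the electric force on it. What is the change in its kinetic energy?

ΔKE ≈ 5.70×10⁻¹⁵ J

The magnetic force is always ⟂ v and does no work; only the electric force changes KE.
ΔKE = F_E · d = |q|E d = (4.8×10⁻¹⁹)(2.44×10⁴)(0.487) ≈ 5.70×10⁻¹⁵ J.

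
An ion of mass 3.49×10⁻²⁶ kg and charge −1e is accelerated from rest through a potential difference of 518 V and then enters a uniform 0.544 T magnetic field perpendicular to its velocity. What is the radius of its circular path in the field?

Acceleration: |q|V = ½mv² ⇒ v = √(2|q|V/m) = √(2·1.602×10⁻¹⁹·518/3.49×10⁻²⁶) ≈ 6.896×10⁴ m/s.
In the field: r = mv/(|q|B) = (3.49×10⁻²⁶)(6.896×10⁴)/((1.602×10⁻¹⁹)(0.544)) ≈ 0.0276 m.

r ≈ 0.0276 m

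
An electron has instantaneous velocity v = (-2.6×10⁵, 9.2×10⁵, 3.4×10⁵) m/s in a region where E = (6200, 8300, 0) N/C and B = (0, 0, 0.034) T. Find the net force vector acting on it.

F ≈ (-6.00×10⁻¹⁵, -2.75×10⁻¹⁵, 0) N

v×B = (3.13×10⁴, 8840, 0) N/C.
E + v×B = (3.75×10⁴, 1.71×10⁴, 0) N/C.
F = q(E + v×B) = (−1.602×10⁻¹⁹ C)·(3.75×10⁴, 1.71×10⁴, 0) = (-6.00×10⁻¹⁵, -2.75×10⁻¹⁵, 0) N.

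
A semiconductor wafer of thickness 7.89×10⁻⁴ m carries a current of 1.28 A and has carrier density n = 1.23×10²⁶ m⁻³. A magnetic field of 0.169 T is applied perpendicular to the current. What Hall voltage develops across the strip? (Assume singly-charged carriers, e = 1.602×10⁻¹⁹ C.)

V_H ≈ 1.39×10⁻⁵ V

V_H = IB/(n e t).
V_H = (1.28)(0.169)/((1.23×10²⁶)(1.602×10⁻¹⁹)(7.89×10⁻⁴)) ≈ 1.39×10⁻⁵ V.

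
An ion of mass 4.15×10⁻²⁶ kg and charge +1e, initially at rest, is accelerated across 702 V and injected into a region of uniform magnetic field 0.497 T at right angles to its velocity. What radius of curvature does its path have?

Acceleration: |q|V = ½mv² ⇒ v = √(2|q|V/m) = √(2·1.602×10⁻¹⁹·702/4.15×10⁻²⁶) ≈ 7.362×10⁴ m/s.
In the field: r = mv/(|q|B) = (4.15×10⁻²⁶)(7.362×10⁴)/((1.602×10⁻¹⁹)(0.497)) ≈ 0.0384 m.

r ≈ 0.0384 m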